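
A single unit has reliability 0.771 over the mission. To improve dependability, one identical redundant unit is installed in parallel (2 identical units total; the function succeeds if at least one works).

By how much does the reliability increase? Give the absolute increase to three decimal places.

R_before = 0.771
R_after = 1 − (1 − 0.771)^2 = 0.948
ΔR = 0.948 − 0.771 = 0.177

0.177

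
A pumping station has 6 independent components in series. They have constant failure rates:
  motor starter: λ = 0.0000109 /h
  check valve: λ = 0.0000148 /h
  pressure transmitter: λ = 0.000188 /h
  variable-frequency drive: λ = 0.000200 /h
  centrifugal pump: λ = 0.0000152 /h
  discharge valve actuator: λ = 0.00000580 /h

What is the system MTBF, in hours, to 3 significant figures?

2300

Series of exponential components: λ_sys = Σ λ_i
λ_sys = 0.0000109 + 0.0000148 + 0.000188 + 0.000200 + 0.0000152 + 0.00000580 = 4.3470e-04 /h
MTBF = 1 / λ_sys = 2300 h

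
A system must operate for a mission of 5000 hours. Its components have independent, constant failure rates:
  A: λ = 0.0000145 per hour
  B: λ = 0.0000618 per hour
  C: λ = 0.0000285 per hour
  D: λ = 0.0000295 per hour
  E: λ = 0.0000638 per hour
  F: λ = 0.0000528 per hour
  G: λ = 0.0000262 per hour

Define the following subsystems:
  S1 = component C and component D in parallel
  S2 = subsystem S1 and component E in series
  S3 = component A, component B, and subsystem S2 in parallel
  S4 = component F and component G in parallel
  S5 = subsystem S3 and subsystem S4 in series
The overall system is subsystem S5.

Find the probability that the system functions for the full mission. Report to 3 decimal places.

0.966

R(A) = exp(−0.0000145 × 5000) = 0.93007
R(B) = exp(−0.0000618 × 5000) = 0.73418
R(C) = exp(−0.0000285 × 5000) = 0.86719
R(D) = exp(−0.0000295 × 5000) = 0.86286
R(E) = exp(−0.0000638 × 5000) = 0.72688
R(F) = exp(−0.0000528 × 5000) = 0.76797
R(G) = exp(−0.0000262 × 5000) = 0.87722
Parallel (C and D): 1 − (1 − 0.86719)(1 − 0.86286) = 0.98179
Series ([0.98179] and E): 0.98179 × 0.72688 = 0.71364
Parallel (A, B, and [0.71364]): 1 − (1 − 0.93007)(1 − 0.73418)(1 − 0.71364) = 0.99468
Parallel (F and G): 1 − (1 − 0.76797)(1 − 0.87722) = 0.97151
Series ([0.99468] and [0.97151]): 0.99468 × 0.97151 = 0.966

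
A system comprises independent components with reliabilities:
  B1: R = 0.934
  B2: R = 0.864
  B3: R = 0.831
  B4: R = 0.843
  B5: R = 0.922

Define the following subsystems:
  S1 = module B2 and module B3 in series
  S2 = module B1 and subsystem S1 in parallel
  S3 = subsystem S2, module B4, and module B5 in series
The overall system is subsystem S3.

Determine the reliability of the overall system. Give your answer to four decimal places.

0.7628

Series (B2 and B3): 0.864000 × 0.831000 = 0.717984
Parallel (B1 and [0.717984]): 1 − (1 − 0.934000)(1 − 0.717984) = 0.981387
Series ([0.981387], B4, and B5): 0.981387 × 0.843000 × 0.922000 = 0.7628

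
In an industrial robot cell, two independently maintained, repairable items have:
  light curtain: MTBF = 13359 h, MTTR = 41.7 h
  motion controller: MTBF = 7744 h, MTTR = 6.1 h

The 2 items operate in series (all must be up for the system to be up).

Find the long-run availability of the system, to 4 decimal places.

0.9961

A(light curtain) = MTBF/(MTBF+MTTR) = 13359/(13359+41.7) = 0.996888
A(motion controller) = MTBF/(MTBF+MTTR) = 7744/(7744+6.1) = 0.999213
Series availability: 0.996888 × 0.999213 = 0.9961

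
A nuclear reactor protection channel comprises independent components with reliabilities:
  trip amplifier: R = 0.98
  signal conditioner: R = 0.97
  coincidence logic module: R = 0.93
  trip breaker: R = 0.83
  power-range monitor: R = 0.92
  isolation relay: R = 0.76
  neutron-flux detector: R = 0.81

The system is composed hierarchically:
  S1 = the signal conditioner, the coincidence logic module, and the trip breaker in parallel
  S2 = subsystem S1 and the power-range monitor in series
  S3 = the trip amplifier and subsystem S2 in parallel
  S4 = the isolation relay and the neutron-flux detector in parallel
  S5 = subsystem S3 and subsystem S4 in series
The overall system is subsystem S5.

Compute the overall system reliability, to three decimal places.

Parallel (signal conditioner, coincidence logic module, and trip breaker): 1 − (1 − 0.97000)(1 − 0.93000)(1 − 0.83000) = 0.99964
Series ([0.99964] and power-range monitor): 0.99964 × 0.92000 = 0.91967
Parallel (trip amplifier and [0.91967]): 1 − (1 − 0.98000)(1 − 0.91967) = 0.99839
Parallel (isolation relay and neutron-flux detector): 1 − (1 − 0.76000)(1 − 0.81000) = 0.95440
Series ([0.99839] and [0.95440]): 0.99839 × 0.95440 = 0.953

0.953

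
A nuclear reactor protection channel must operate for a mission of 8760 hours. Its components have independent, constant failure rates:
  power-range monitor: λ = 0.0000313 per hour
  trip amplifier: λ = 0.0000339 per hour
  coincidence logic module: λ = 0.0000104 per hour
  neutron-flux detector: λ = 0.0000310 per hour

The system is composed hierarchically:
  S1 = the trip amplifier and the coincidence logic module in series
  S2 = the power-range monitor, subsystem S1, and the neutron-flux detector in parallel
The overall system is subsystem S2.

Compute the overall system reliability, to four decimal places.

0.9817

R(power-range monitor) = exp(−0.0000313 × 8760) = 0.760189
R(trip amplifier) = exp(−0.0000339 × 8760) = 0.743071
R(coincidence logic module) = exp(−0.0000104 × 8760) = 0.912923
R(neutron-flux detector) = exp(−0.0000310 × 8760) = 0.762190
Series (trip amplifier and coincidence logic module): 0.743071 × 0.912923 = 0.678367
Parallel (power-range monitor, [0.678367], and neutron-flux detector): 1 − (1 − 0.760189)(1 − 0.678367)(1 − 0.762190) = 0.9817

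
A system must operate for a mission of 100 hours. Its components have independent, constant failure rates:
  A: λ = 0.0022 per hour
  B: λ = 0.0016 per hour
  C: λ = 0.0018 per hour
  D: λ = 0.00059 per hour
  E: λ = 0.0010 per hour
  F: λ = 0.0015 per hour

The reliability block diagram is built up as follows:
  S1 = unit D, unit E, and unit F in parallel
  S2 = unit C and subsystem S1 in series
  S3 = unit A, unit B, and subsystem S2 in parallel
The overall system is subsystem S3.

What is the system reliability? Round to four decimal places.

0.9952

R(A) = exp(−0.0022 × 100) = 0.802519
R(B) = exp(−0.0016 × 100) = 0.852144
R(C) = exp(−0.0018 × 100) = 0.835270
R(D) = exp(−0.00059 × 100) = 0.942707
R(E) = exp(−0.0010 × 100) = 0.904837
R(F) = exp(−0.0015 × 100) = 0.860708
Parallel (D, E, and F): 1 − (1 − 0.942707)(1 − 0.904837)(1 − 0.860708) = 0.999241
Series (C and [0.999241]): 0.835270 × 0.999241 = 0.834636
Parallel (A, B, and [0.834636]): 1 − (1 − 0.802519)(1 − 0.852144)(1 − 0.834636) = 0.9952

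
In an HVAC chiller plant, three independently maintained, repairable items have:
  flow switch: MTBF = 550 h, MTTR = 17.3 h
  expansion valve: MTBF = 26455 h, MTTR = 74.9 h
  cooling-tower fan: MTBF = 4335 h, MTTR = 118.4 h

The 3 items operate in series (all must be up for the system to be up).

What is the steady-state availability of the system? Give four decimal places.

0.9411

A(flow switch) = MTBF/(MTBF+MTTR) = 550/(550+17.3) = 0.969505
A(expansion valve) = MTBF/(MTBF+MTTR) = 26455/(26455+74.9) = 0.997177
A(cooling-tower fan) = MTBF/(MTBF+MTTR) = 4335/(4335+118.4) = 0.973414
Series availability: 0.969505 × 0.997177 × 0.973414 = 0.9411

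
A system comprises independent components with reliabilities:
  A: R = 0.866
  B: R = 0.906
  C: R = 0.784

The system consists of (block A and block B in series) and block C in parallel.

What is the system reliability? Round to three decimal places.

Series (A and B): 0.86600 × 0.90600 = 0.78460
Parallel ([0.78460] and C): 1 − (1 − 0.78460)(1 − 0.78400) = 0.953

0.953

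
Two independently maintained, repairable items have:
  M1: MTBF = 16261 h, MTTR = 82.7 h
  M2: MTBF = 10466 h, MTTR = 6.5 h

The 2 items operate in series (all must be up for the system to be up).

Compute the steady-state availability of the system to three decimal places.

0.994

A(M1) = MTBF/(MTBF+MTTR) = 16261/(16261+82.7) = 0.994940
A(M2) = MTBF/(MTBF+MTTR) = 10466/(10466+6.5) = 0.999379
Series availability: 0.994940 × 0.999379 = 0.994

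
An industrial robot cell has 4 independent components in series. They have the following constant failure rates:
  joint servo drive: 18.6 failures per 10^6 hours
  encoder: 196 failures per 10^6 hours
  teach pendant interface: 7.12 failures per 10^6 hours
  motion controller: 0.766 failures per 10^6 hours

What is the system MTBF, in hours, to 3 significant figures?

4490

Series of exponential components: λ_sys = Σ λ_i
λ_sys = 0.0000186 + 0.000196 + 0.00000712 + 0.000000766 = 2.2249e-04 /h
MTBF = 1 / λ_sys = 4490 h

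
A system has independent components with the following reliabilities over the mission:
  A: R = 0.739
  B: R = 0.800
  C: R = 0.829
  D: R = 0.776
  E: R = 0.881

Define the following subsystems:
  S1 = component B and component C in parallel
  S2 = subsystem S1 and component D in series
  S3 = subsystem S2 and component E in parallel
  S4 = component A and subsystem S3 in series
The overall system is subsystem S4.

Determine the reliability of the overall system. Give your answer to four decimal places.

Parallel (B and C): 1 − (1 − 0.800000)(1 − 0.829000) = 0.965800
Series ([0.965800] and D): 0.965800 × 0.776000 = 0.749461
Parallel ([0.749461] and E): 1 − (1 − 0.749461)(1 − 0.881000) = 0.970186
Series (A and [0.970186]): 0.739000 × 0.970186 = 0.7170

0.7170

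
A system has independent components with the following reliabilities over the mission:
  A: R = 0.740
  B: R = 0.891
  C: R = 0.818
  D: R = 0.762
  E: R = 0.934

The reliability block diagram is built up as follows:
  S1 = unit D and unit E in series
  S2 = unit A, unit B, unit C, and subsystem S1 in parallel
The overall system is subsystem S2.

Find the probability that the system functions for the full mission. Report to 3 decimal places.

0.999

Series (D and E): 0.76200 × 0.93400 = 0.71171
Parallel (A, B, C, and [0.71171]): 1 − (1 − 0.74000)(1 − 0.89100)(1 − 0.81800)(1 − 0.71171) = 0.999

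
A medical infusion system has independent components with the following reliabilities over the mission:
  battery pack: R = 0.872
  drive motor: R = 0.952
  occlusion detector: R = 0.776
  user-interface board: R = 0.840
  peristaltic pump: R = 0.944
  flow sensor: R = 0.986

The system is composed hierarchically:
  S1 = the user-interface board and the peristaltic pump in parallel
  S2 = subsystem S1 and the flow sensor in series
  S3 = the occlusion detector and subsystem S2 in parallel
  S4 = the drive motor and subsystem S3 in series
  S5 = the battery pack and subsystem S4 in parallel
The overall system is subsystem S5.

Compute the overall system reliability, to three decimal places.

Parallel (user-interface board and peristaltic pump): 1 − (1 − 0.84000)(1 − 0.94400) = 0.99104
Series ([0.99104] and flow sensor): 0.99104 × 0.98600 = 0.97717
Parallel (occlusion detector and [0.97717]): 1 − (1 − 0.77600)(1 − 0.97717) = 0.99489
Series (drive motor and [0.99489]): 0.95200 × 0.99489 = 0.94714
Parallel (battery pack and [0.94714]): 1 − (1 − 0.87200)(1 − 0.94714) = 0.993

0.993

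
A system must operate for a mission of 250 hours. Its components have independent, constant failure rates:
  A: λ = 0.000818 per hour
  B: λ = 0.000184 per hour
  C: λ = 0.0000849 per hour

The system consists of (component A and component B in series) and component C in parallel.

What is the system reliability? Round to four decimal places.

R(A) = exp(−0.000818 × 250) = 0.815055
R(B) = exp(−0.000184 × 250) = 0.955042
R(C) = exp(−0.0000849 × 250) = 0.978999
Series (A and B): 0.815055 × 0.955042 = 0.778412
Parallel ([0.778412] and C): 1 − (1 − 0.778412)(1 − 0.978999) = 0.9953

0.9953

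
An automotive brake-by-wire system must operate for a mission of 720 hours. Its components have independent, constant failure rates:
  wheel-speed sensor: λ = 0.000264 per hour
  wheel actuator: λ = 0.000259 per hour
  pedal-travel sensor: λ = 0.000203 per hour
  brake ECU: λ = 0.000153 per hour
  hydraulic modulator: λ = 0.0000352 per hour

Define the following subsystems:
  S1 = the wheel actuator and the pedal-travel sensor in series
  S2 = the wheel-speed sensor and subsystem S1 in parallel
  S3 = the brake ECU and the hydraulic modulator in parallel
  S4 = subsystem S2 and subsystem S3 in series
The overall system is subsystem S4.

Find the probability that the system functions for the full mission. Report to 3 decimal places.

0.949

R(wheel-speed sensor) = exp(−0.000264 × 720) = 0.82689
R(wheel actuator) = exp(−0.000259 × 720) = 0.82988
R(pedal-travel sensor) = exp(−0.000203 × 720) = 0.86402
R(brake ECU) = exp(−0.000153 × 720) = 0.89569
R(hydraulic modulator) = exp(−0.0000352 × 720) = 0.97497
Series (wheel actuator and pedal-travel sensor): 0.82988 × 0.86402 = 0.71703
Parallel (wheel-speed sensor and [0.71703]): 1 − (1 − 0.82689)(1 − 0.71703) = 0.95102
Parallel (brake ECU and hydraulic modulator): 1 − (1 − 0.89569)(1 − 0.97497) = 0.99739
Series ([0.95102] and [0.99739]): 0.95102 × 0.99739 = 0.949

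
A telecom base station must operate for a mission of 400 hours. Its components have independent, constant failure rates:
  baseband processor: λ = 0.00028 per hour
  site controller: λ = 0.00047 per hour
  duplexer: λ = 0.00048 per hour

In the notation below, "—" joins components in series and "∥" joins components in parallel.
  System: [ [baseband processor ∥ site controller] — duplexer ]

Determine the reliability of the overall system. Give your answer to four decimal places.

R(baseband processor) = exp(−0.00028 × 400) = 0.894044
R(site controller) = exp(−0.00047 × 400) = 0.828615
R(duplexer) = exp(−0.00048 × 400) = 0.825307
Parallel (baseband processor and site controller): 1 − (1 − 0.894044)(1 − 0.828615) = 0.981841
Series ([0.981841] and duplexer): 0.981841 × 0.825307 = 0.8103

0.8103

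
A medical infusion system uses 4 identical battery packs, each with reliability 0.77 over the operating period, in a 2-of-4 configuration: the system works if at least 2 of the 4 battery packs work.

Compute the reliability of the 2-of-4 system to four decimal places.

R = Σ_{i=2}^{4} C(4,i) p^i (1−p)^{4−i} with p = 0.77
C(4,2)·0.77^2·0.23^2 = 0.188186
C(4,3)·0.77^3·0.23^1 = 0.420010
C(4,4)·0.77^4·0.23^0 = 0.351530
Sum = 0.9597

0.9597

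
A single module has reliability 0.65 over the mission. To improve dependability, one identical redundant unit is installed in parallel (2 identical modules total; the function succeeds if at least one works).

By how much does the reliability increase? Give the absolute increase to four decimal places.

0.2275

R_before = 0.65
R_after = 1 − (1 − 0.65)^2 = 0.8775
ΔR = 0.8775 − 0.65 = 0.2275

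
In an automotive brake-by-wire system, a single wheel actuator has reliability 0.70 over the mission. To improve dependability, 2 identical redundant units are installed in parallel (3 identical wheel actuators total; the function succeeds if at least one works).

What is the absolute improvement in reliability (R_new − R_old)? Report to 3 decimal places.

R_before = 0.70
R_after = 1 − (1 − 0.70)^3 = 0.973
ΔR = 0.973 − 0.70 = 0.273

0.273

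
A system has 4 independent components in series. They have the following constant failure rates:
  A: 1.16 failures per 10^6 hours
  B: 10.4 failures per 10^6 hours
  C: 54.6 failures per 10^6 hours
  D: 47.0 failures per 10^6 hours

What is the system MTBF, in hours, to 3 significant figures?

8840

Series of exponential components: λ_sys = Σ λ_i
λ_sys = 0.00000116 + 0.0000104 + 0.0000546 + 0.0000470 = 1.1316e-04 /h
MTBF = 1 / λ_sys = 8840 h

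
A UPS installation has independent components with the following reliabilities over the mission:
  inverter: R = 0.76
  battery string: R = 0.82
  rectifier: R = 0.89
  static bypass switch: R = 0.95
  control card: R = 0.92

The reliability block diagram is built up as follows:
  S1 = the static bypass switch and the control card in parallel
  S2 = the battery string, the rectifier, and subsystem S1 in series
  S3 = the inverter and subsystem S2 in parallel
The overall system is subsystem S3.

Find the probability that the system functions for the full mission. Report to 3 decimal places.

Parallel (static bypass switch and control card): 1 − (1 − 0.95000)(1 − 0.92000) = 0.99600
Series (battery string, rectifier, and [0.99600]): 0.82000 × 0.89000 × 0.99600 = 0.72688
Parallel (inverter and [0.72688]): 1 − (1 − 0.76000)(1 − 0.72688) = 0.934

0.934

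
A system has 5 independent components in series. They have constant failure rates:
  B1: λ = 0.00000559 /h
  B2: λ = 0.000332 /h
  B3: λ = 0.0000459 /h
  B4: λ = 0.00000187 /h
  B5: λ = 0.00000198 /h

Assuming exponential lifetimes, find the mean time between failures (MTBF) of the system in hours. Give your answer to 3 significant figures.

2580

Series of exponential components: λ_sys = Σ λ_i
λ_sys = 0.00000559 + 0.000332 + 0.0000459 + 0.00000187 + 0.00000198 = 3.8734e-04 /h
MTBF = 1 / λ_sys = 2580 h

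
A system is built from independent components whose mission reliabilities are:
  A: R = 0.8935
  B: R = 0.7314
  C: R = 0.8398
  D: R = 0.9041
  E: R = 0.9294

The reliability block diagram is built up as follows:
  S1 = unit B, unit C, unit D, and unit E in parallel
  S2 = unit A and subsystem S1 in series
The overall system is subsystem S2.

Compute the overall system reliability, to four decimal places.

0.8932

Parallel (B, C, D, and E): 1 − (1 − 0.731400)(1 − 0.839800)(1 − 0.904100)(1 − 0.929400) = 0.999709
Series (A and [0.999709]): 0.893500 × 0.999709 = 0.8932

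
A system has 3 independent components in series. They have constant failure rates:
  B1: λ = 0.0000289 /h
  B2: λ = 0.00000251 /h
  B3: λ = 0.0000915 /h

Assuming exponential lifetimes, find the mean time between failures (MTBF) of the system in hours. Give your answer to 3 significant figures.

8140

Series of exponential components: λ_sys = Σ λ_i
λ_sys = 0.0000289 + 0.00000251 + 0.0000915 = 1.2291e-04 /h
MTBF = 1 / λ_sys = 8140 h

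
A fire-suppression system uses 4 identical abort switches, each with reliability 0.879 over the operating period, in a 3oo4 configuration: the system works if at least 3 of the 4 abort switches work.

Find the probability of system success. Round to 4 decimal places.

R = Σ_{i=3}^{4} C(4,i) p^i (1−p)^{4−i} with p = 0.879
C(4,3)·0.879^3·0.121^1 = 0.328709
C(4,4)·0.879^4·0.121^0 = 0.596974
Sum = 0.9257

0.9257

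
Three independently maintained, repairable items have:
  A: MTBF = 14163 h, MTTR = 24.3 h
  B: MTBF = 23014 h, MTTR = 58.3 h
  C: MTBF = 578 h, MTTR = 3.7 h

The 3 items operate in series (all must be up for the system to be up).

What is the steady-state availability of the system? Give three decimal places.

A(A) = MTBF/(MTBF+MTTR) = 14163/(14163+24.3) = 0.998287
A(B) = MTBF/(MTBF+MTTR) = 23014/(23014+58.3) = 0.997473
A(C) = MTBF/(MTBF+MTTR) = 578/(578+3.7) = 0.993639
Series availability: 0.998287 × 0.997473 × 0.993639 = 0.989

0.989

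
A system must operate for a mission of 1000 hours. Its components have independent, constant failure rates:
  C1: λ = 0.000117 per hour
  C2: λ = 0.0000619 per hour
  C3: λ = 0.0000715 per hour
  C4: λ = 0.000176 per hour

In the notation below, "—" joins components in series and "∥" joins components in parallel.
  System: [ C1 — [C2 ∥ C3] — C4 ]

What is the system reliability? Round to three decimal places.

R(C1) = exp(−0.000117 × 1000) = 0.88959
R(C2) = exp(−0.0000619 × 1000) = 0.93998
R(C3) = exp(−0.0000715 × 1000) = 0.93100
R(C4) = exp(−0.000176 × 1000) = 0.83862
Parallel (C2 and C3): 1 − (1 − 0.93998)(1 − 0.93100) = 0.99586
Series (C1, [0.99586], and C4): 0.88959 × 0.99586 × 0.83862 = 0.743

0.743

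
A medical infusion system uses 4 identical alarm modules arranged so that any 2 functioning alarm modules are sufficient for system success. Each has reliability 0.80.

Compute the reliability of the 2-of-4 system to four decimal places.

R = Σ_{i=2}^{4} C(4,i) p^i (1−p)^{4−i} with p = 0.80
C(4,2)·0.80^2·0.20^2 = 0.153600
C(4,3)·0.80^3·0.20^1 = 0.409600
C(4,4)·0.80^4·0.20^0 = 0.409600
Sum = 0.9728

0.9728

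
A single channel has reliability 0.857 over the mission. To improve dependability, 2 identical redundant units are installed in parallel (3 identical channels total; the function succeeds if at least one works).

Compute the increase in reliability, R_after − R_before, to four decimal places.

0.1401

R_before = 0.857
R_after = 1 − (1 − 0.857)^3 = 0.9971
ΔR = 0.9971 − 0.857 = 0.1401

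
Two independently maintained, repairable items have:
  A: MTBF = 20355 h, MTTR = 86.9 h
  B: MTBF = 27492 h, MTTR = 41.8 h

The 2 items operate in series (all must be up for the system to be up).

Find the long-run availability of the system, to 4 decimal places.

A(A) = MTBF/(MTBF+MTTR) = 20355/(20355+86.9) = 0.995749
A(B) = MTBF/(MTBF+MTTR) = 27492/(27492+41.8) = 0.998482
Series availability: 0.995749 × 0.998482 = 0.9942

0.9942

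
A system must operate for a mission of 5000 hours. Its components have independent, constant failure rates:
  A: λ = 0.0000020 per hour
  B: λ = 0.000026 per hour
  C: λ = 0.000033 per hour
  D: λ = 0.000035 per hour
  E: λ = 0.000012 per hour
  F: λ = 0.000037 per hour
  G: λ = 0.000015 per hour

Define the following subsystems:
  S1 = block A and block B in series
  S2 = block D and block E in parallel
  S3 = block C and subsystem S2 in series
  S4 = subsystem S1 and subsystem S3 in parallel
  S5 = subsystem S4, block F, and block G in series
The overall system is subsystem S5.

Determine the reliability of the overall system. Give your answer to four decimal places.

R(A) = exp(−0.0000020 × 5000) = 0.990050
R(B) = exp(−0.000026 × 5000) = 0.878095
R(C) = exp(−0.000033 × 5000) = 0.847894
R(D) = exp(−0.000035 × 5000) = 0.839457
R(E) = exp(−0.000012 × 5000) = 0.941765
R(F) = exp(−0.000037 × 5000) = 0.831104
R(G) = exp(−0.000015 × 5000) = 0.927743
Series (A and B): 0.990050 × 0.878095 = 0.869358
Parallel (D and E): 1 − (1 − 0.839457)(1 − 0.941765) = 0.990651
Series (C and [0.990651]): 0.847894 × 0.990651 = 0.839967
Parallel ([0.869358] and [0.839967]): 1 − (1 − 0.869358)(1 − 0.839967) = 0.979093
Series ([0.979093], F, and G): 0.979093 × 0.831104 × 0.927743 = 0.7549

0.7549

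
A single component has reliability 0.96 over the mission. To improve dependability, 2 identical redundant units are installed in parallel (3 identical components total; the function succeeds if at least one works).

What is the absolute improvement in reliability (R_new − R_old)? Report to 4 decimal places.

0.0399

R_before = 0.96
R_after = 1 − (1 − 0.96)^3 = 0.9999
ΔR = 0.9999 − 0.96 = 0.0399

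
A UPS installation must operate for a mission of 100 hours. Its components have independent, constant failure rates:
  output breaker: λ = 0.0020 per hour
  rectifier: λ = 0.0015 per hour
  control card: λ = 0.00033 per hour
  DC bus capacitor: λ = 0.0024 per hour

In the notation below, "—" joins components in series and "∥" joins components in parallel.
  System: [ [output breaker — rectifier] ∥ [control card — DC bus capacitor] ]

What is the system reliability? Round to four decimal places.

R(output breaker) = exp(−0.0020 × 100) = 0.818731
R(rectifier) = exp(−0.0015 × 100) = 0.860708
R(control card) = exp(−0.00033 × 100) = 0.967539
R(DC bus capacitor) = exp(−0.0024 × 100) = 0.786628
Series (output breaker and rectifier): 0.818731 × 0.860708 = 0.704688
Series (control card and DC bus capacitor): 0.967539 × 0.786628 = 0.761093
Parallel ([0.704688] and [0.761093]): 1 − (1 − 0.704688)(1 − 0.761093) = 0.9294

0.9294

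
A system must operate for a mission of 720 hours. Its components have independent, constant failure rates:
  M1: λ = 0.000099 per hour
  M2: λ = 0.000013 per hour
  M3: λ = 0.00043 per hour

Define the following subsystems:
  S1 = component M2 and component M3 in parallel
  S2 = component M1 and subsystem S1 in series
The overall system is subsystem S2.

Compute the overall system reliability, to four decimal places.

R(M1) = exp(−0.000099 × 720) = 0.931201
R(M2) = exp(−0.000013 × 720) = 0.990684
R(M3) = exp(−0.00043 × 720) = 0.733740
Parallel (M2 and M3): 1 − (1 − 0.990684)(1 − 0.733740) = 0.997520
Series (M1 and [0.997520]): 0.931201 × 0.997520 = 0.9289

0.9289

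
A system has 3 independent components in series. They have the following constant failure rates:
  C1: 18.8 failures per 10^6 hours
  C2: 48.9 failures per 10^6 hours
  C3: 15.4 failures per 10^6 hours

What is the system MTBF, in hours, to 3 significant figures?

Series of exponential components: λ_sys = Σ λ_i
λ_sys = 0.0000188 + 0.0000489 + 0.0000154 = 8.3100e-05 /h
MTBF = 1 / λ_sys = 12000 h

12000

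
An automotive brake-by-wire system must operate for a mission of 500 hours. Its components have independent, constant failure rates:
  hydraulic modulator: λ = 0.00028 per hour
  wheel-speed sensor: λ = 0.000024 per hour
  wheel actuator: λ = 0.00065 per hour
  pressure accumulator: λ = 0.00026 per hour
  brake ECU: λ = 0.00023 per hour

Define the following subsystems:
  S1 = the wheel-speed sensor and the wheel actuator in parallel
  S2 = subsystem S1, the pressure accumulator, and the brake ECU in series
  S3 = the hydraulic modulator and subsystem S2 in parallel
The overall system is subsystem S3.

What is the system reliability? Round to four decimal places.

0.9713

R(hydraulic modulator) = exp(−0.00028 × 500) = 0.869358
R(wheel-speed sensor) = exp(−0.000024 × 500) = 0.988072
R(wheel actuator) = exp(−0.00065 × 500) = 0.722527
R(pressure accumulator) = exp(−0.00026 × 500) = 0.878095
R(brake ECU) = exp(−0.00023 × 500) = 0.891366
Parallel (wheel-speed sensor and wheel actuator): 1 − (1 − 0.988072)(1 − 0.722527) = 0.996690
Series ([0.996690], pressure accumulator, and brake ECU): 0.996690 × 0.878095 × 0.891366 = 0.780113
Parallel (hydraulic modulator and [0.780113]): 1 − (1 − 0.869358)(1 − 0.780113) = 0.9713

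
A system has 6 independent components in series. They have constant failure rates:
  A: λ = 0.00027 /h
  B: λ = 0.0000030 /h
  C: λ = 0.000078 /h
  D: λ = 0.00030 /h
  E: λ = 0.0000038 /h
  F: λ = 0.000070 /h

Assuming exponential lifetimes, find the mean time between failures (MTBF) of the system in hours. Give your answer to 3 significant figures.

1380

Series of exponential components: λ_sys = Σ λ_i
λ_sys = 0.00027 + 0.0000030 + 0.000078 + 0.00030 + 0.0000038 + 0.000070 = 7.2480e-04 /h
MTBF = 1 / λ_sys = 1380 h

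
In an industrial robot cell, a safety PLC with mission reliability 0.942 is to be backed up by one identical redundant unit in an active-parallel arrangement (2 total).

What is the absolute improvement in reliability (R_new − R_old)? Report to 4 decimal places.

R_before = 0.942
R_after = 1 − (1 − 0.942)^2 = 0.9966
ΔR = 0.9966 − 0.942 = 0.0546

0.0546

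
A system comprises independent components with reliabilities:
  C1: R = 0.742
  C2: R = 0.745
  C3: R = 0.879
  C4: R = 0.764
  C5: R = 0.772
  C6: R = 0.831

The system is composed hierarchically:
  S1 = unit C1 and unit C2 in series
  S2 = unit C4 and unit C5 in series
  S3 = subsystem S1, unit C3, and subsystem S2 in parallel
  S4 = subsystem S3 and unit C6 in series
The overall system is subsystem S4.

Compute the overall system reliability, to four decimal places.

Series (C1 and C2): 0.742000 × 0.745000 = 0.552790
Series (C4 and C5): 0.764000 × 0.772000 = 0.589808
Parallel ([0.552790], C3, and [0.589808]): 1 − (1 − 0.552790)(1 − 0.879000)(1 − 0.589808) = 0.977804
Series ([0.977804] and C6): 0.977804 × 0.831000 = 0.8126

0.8126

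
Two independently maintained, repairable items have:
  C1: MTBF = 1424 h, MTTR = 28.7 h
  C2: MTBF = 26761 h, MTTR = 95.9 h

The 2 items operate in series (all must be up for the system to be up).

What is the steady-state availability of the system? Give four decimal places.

0.9767

A(C1) = MTBF/(MTBF+MTTR) = 1424/(1424+28.7) = 0.980244
A(C2) = MTBF/(MTBF+MTTR) = 26761/(26761+95.9) = 0.996429
Series availability: 0.980244 × 0.996429 = 0.9767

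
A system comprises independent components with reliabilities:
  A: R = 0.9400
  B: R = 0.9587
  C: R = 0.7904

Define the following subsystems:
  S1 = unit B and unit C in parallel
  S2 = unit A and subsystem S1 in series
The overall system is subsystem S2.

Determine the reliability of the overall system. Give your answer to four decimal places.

Parallel (B and C): 1 − (1 − 0.958700)(1 − 0.790400) = 0.991344
Series (A and [0.991344]): 0.940000 × 0.991344 = 0.9319

0.9319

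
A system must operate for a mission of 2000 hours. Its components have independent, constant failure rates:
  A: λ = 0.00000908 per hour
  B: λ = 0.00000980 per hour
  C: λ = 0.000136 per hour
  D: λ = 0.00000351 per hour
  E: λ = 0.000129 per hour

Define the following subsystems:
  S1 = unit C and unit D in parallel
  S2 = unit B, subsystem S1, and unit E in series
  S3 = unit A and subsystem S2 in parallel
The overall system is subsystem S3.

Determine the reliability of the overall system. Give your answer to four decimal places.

0.9956

R(A) = exp(−0.00000908 × 2000) = 0.982004
R(B) = exp(−0.00000980 × 2000) = 0.980591
R(C) = exp(−0.000136 × 2000) = 0.761854
R(D) = exp(−0.00000351 × 2000) = 0.993005
R(E) = exp(−0.000129 × 2000) = 0.772595
Parallel (C and D): 1 − (1 − 0.761854)(1 − 0.993005) = 0.998334
Series (B, [0.998334], and E): 0.980591 × 0.998334 × 0.772595 = 0.756338
Parallel (A and [0.756338]): 1 − (1 − 0.982004)(1 − 0.756338) = 0.9956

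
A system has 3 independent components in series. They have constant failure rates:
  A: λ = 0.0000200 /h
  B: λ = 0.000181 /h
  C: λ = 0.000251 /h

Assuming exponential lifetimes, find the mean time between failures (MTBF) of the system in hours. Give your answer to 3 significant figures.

2210

Series of exponential components: λ_sys = Σ λ_i
λ_sys = 0.0000200 + 0.000181 + 0.000251 = 4.5200e-04 /h
MTBF = 1 / λ_sys = 2210 h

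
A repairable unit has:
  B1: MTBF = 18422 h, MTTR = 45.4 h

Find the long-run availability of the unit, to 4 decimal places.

A(B1) = MTBF/(MTBF+MTTR) = 18422/(18422+45.4) = 0.9975

0.9975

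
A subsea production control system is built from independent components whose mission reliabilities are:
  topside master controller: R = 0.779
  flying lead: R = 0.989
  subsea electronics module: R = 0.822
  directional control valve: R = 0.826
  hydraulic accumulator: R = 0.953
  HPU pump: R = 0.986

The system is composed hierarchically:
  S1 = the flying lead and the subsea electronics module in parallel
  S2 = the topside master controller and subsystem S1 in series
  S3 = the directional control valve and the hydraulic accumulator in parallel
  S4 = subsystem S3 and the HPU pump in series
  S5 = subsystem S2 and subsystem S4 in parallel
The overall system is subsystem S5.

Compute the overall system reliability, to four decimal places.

Parallel (flying lead and subsea electronics module): 1 − (1 − 0.989000)(1 − 0.822000) = 0.998042
Series (topside master controller and [0.998042]): 0.779000 × 0.998042 = 0.777475
Parallel (directional control valve and hydraulic accumulator): 1 − (1 − 0.826000)(1 − 0.953000) = 0.991822
Series ([0.991822] and HPU pump): 0.991822 × 0.986000 = 0.977936
Parallel ([0.777475] and [0.977936]): 1 − (1 − 0.777475)(1 − 0.977936) = 0.9951

0.9951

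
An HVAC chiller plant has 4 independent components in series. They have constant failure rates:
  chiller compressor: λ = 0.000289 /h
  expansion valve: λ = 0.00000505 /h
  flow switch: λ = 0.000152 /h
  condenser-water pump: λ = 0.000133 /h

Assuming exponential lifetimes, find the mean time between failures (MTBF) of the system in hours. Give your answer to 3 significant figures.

Series of exponential components: λ_sys = Σ λ_i
λ_sys = 0.000289 + 0.00000505 + 0.000152 + 0.000133 = 5.7905e-04 /h
MTBF = 1 / λ_sys = 1730 h

1730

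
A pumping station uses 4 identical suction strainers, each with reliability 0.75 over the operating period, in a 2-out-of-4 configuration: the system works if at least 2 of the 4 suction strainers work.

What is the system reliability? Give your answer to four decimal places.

R = Σ_{i=2}^{4} C(4,i) p^i (1−p)^{4−i} with p = 0.75
C(4,2)·0.75^2·0.25^2 = 0.210938
C(4,3)·0.75^3·0.25^1 = 0.421875
C(4,4)·0.75^4·0.25^0 = 0.316406
Sum = 0.9492

0.9492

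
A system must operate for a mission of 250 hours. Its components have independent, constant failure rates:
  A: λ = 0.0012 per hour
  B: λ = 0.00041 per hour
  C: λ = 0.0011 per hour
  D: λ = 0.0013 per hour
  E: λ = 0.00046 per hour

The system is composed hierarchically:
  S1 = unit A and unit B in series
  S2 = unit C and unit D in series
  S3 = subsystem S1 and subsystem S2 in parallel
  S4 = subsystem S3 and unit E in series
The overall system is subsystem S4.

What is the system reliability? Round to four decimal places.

0.7581

R(A) = exp(−0.0012 × 250) = 0.740818
R(B) = exp(−0.00041 × 250) = 0.902578
R(C) = exp(−0.0011 × 250) = 0.759572
R(D) = exp(−0.0013 × 250) = 0.722527
R(E) = exp(−0.00046 × 250) = 0.891366
Series (A and B): 0.740818 × 0.902578 = 0.668646
Series (C and D): 0.759572 × 0.722527 = 0.548811
Parallel ([0.668646] and [0.548811]): 1 − (1 − 0.668646)(1 − 0.548811) = 0.850497
Series ([0.850497] and E): 0.850497 × 0.891366 = 0.7581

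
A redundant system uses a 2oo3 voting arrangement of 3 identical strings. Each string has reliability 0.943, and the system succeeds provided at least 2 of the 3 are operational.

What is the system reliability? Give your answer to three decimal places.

0.991

R = Σ_{i=2}^{3} C(3,i) p^i (1−p)^{3−i} with p = 0.943
C(3,2)·0.943^2·0.057^1 = 0.15206
C(3,3)·0.943^3·0.057^0 = 0.83856
Sum = 0.991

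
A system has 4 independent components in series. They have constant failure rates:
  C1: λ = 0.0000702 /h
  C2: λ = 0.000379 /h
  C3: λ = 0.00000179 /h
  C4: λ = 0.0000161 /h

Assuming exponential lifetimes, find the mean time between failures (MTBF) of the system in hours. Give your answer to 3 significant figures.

Series of exponential components: λ_sys = Σ λ_i
λ_sys = 0.0000702 + 0.000379 + 0.00000179 + 0.0000161 = 4.6709e-04 /h
MTBF = 1 / λ_sys = 2140 h

2140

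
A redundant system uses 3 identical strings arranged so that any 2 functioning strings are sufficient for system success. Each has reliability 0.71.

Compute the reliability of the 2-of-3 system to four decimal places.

R = Σ_{i=2}^{3} C(3,i) p^i (1−p)^{3−i} with p = 0.71
C(3,2)·0.71^2·0.29^1 = 0.438567
C(3,3)·0.71^3·0.29^0 = 0.357911
Sum = 0.7965

0.7965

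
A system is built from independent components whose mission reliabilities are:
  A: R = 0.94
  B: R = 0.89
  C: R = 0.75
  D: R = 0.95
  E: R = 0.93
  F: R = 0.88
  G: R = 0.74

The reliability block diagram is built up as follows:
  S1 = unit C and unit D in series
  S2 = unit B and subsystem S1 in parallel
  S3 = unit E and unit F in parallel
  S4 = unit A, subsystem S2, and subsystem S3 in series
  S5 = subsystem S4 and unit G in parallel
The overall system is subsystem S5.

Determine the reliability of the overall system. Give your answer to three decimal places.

0.975

Series (C and D): 0.75000 × 0.95000 = 0.71250
Parallel (B and [0.71250]): 1 − (1 − 0.89000)(1 − 0.71250) = 0.96838
Parallel (E and F): 1 − (1 − 0.93000)(1 − 0.88000) = 0.99160
Series (A, [0.96838], and [0.99160]): 0.94000 × 0.96838 × 0.99160 = 0.90263
Parallel ([0.90263] and G): 1 − (1 − 0.90263)(1 − 0.74000) = 0.975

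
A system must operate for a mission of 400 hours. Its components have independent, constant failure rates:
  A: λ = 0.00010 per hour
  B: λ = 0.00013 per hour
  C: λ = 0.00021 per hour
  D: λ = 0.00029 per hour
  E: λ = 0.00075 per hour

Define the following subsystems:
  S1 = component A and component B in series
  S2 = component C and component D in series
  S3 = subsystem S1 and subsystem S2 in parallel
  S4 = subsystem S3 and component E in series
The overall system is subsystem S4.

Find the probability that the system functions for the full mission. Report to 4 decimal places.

0.7290

R(A) = exp(−0.00010 × 400) = 0.960789
R(B) = exp(−0.00013 × 400) = 0.949329
R(C) = exp(−0.00021 × 400) = 0.919431
R(D) = exp(−0.00029 × 400) = 0.890475
R(E) = exp(−0.00075 × 400) = 0.740818
Series (A and B): 0.960789 × 0.949329 = 0.912105
Series (C and D): 0.919431 × 0.890475 = 0.818730
Parallel ([0.912105] and [0.818730]): 1 − (1 − 0.912105)(1 − 0.818730) = 0.984067
Series ([0.984067] and E): 0.984067 × 0.740818 = 0.7290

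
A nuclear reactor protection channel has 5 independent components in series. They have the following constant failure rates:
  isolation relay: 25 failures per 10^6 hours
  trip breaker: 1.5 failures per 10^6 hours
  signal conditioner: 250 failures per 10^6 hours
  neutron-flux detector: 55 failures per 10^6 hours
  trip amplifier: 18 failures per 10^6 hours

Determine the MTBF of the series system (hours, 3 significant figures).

2860

Series of exponential components: λ_sys = Σ λ_i
λ_sys = 0.000025 + 0.0000015 + 0.00025 + 0.000055 + 0.000018 = 3.4950e-04 /h
MTBF = 1 / λ_sys = 2860 h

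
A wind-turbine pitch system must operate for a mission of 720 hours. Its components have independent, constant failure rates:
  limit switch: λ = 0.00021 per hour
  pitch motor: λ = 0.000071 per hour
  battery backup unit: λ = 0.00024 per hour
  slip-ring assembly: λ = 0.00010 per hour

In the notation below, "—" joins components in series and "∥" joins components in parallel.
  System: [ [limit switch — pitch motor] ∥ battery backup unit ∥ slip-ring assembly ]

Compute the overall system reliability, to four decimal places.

R(limit switch) = exp(−0.00021 × 720) = 0.859676
R(pitch motor) = exp(−0.000071 × 720) = 0.950165
R(battery backup unit) = exp(−0.00024 × 720) = 0.841306
R(slip-ring assembly) = exp(−0.00010 × 720) = 0.930531
Series (limit switch and pitch motor): 0.859676 × 0.950165 = 0.816834
Parallel ([0.816834], battery backup unit, and slip-ring assembly): 1 − (1 − 0.816834)(1 − 0.841306)(1 − 0.930531) = 0.9980

0.9980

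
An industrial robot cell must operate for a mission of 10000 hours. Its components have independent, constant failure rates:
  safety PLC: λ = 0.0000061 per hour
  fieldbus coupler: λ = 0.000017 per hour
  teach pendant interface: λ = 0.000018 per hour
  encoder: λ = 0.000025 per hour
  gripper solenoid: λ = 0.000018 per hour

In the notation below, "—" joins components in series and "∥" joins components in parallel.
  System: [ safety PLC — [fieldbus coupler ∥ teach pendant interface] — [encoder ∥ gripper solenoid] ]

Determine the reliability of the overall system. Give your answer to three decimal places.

0.883

R(safety PLC) = exp(−0.0000061 × 10000) = 0.94082
R(fieldbus coupler) = exp(−0.000017 × 10000) = 0.84366
R(teach pendant interface) = exp(−0.000018 × 10000) = 0.83527
R(encoder) = exp(−0.000025 × 10000) = 0.77880
R(gripper solenoid) = exp(−0.000018 × 10000) = 0.83527
Parallel (fieldbus coupler and teach pendant interface): 1 − (1 − 0.84366)(1 − 0.83527) = 0.97425
Parallel (encoder and gripper solenoid): 1 − (1 − 0.77880)(1 − 0.83527) = 0.96356
Series (safety PLC, [0.97425], and [0.96356]): 0.94082 × 0.97425 × 0.96356 = 0.883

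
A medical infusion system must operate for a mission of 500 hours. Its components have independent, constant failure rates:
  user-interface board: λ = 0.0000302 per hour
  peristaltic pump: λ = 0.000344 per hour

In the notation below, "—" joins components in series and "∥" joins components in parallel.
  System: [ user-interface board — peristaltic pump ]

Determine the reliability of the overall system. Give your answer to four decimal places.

R(user-interface board) = exp(−0.0000302 × 500) = 0.985013
R(peristaltic pump) = exp(−0.000344 × 500) = 0.841979
Series (user-interface board and peristaltic pump): 0.985013 × 0.841979 = 0.8294

0.8294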